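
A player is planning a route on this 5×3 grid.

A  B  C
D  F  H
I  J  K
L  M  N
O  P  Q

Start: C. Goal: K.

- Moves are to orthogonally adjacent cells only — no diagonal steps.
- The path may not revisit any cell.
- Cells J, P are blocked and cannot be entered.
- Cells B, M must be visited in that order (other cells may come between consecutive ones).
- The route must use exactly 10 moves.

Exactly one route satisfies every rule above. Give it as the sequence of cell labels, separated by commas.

C, H, F, B, A, D, I, L, M, N, K

The waypoints must appear in the order B, M, with no cell reused.
Route from C: down 1 to H, left 1 to F, up 1 to B, left 1 to A, down 3 to L, right 2 to N, up 1 to K — 10 moves in all.
Check: order respected (B at step 3, M at step 8); 10 moves as required.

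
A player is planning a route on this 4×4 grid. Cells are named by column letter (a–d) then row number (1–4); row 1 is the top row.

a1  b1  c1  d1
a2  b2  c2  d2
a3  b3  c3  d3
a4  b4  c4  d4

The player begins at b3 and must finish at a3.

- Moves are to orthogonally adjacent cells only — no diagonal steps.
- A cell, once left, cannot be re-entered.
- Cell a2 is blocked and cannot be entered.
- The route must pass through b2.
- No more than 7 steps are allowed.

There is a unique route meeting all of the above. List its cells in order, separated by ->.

The 7-move cap with required stops at b2 leaves no slack for detours.
Route from b3: up 1 to b2, right 1 to c2, down 2 to c4, left 2 to a4, up 1 to a3 — 7 moves in all.
Check: all required cells visited; 7 ≤ 7 moves.

b3 -> b2 -> c2 -> c3 -> c4 -> b4 -> a4 -> a3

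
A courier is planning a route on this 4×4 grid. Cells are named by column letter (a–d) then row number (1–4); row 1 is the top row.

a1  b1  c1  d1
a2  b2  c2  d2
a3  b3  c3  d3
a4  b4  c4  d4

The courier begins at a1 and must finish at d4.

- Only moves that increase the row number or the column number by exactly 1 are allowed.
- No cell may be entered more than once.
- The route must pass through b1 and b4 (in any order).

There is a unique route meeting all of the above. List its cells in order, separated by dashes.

Moves only go right or down, so the column and row indices never decrease.
Route from a1: right to b1, 3× down (reaching b4), 2× right (reaching d4) — 6 moves in all.
Check: all required cells visited.

a1 - b1 - b2 - b3 - b4 - c4 - d4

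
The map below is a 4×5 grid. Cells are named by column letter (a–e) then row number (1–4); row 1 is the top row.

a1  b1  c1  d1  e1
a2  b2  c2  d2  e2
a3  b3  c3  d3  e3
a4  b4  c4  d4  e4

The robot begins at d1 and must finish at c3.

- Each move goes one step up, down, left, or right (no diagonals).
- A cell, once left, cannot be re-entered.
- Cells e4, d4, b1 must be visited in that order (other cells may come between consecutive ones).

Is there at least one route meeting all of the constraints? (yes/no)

One route that works: d1 → d2 → d3 → e3 → e4 → d4 → c4 → b4 → b3 → b2 → b1 → c1 → c2 → c3.

yes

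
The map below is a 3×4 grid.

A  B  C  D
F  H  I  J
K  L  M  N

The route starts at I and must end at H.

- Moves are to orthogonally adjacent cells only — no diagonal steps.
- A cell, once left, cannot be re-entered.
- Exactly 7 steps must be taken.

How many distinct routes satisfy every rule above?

6

Need simple routes of exactly 7 moves from I to H (Manhattan distance 1, so 3 moves are spent on a detour and 3 undoing it).
Enumerating: I C B A F K L H | I C D J N M L H | I M L K F A B H | I M N J D C B H | I J D C B A F H | I J N M L K F H.
That gives 6 routes.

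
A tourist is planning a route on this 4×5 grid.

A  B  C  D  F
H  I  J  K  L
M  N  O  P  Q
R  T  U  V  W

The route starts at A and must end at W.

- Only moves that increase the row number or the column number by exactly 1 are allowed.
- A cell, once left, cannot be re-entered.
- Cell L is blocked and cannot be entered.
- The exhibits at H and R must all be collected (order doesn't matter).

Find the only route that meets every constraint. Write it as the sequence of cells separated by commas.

A, H, M, R, T, U, V, W

Moves only go right or down, so the column and row indices never decrease.
Route from A: 3× down (reaching R), 4× right (reaching W) — 7 moves in all.
Check: all required cells visited.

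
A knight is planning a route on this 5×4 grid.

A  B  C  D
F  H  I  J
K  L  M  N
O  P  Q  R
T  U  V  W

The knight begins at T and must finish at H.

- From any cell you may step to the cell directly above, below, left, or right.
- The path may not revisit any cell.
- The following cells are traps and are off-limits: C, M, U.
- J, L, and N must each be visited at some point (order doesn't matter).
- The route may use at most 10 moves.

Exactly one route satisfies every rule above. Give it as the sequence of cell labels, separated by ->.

T -> O -> K -> L -> P -> Q -> R -> N -> J -> I -> H

The 10-move cap with required stops at J, L, N leaves no slack for detours.
Route from T: up 2 to K, right 1 to L, down 1 to P, right 2 to R, up 2 to J, left 2 to H — 10 moves in all.
Check: all required cells visited; 10 ≤ 10 moves.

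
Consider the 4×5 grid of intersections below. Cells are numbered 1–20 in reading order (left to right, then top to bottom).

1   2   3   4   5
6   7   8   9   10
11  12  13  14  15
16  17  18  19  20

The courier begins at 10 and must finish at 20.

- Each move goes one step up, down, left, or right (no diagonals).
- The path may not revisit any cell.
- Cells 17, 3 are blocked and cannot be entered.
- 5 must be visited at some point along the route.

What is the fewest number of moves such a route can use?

6

Any route passes through 5 somewhere between 10 and 20. Summing Manhattan distances along the two legs (10 → 5 → 20) gives a lower bound of 1 + 3 = 4 moves.
The shortest route satisfying every rule uses 6 moves: 10 → 5 → 4 → 9 → 14 → 19 → 20.
The no-revisit rule (legs can't share cells) pushes the minimum above the 4-move bound; an exhaustive check rules out every length from 4 to 5, leaving 6 as the minimum.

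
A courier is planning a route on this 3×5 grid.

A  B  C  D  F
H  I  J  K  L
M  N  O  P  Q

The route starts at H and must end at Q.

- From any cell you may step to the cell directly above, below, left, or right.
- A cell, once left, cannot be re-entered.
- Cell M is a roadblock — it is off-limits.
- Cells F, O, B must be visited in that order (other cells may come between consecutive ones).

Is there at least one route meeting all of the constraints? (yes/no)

no

Ignoring the required order, 12 revisit-free routes from H to Q pass through all of F, O, and B; the waypoint orders that occur are B → O → F (9); B → F → O (3) — never F → O → B.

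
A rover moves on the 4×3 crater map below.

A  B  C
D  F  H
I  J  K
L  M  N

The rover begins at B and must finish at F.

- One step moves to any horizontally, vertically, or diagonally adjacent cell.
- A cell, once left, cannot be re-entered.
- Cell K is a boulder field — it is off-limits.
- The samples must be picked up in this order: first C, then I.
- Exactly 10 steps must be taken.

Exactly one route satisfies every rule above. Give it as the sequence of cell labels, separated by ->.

The waypoints must appear in the order C, I, with no cell reused.
Route from B: right 1 to C, down 1 to H, down-left 1 to J, down-right 1 to N, left 2 to L, up 3 to A, down-right 1 to F — 10 moves in all.
Check: order respected (C at step 1, I at step 7); 10 moves as required.

B -> C -> H -> J -> N -> M -> L -> I -> D -> A -> F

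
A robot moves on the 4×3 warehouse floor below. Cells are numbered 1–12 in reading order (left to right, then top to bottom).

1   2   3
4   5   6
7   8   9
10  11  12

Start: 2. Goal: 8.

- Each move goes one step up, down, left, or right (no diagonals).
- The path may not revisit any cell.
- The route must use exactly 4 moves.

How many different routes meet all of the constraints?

6

Need simple routes of exactly 4 moves from 2 to 8 (Manhattan distance 2, so 1 moves are spent on a detour and 1 undoing it).
Enumerating: 2 5 4 7 8 | 2 5 6 9 8 | 2 1 4 7 8 | 2 1 4 5 8 | 2 3 6 9 8 | 2 3 6 5 8.
That gives 6 routes.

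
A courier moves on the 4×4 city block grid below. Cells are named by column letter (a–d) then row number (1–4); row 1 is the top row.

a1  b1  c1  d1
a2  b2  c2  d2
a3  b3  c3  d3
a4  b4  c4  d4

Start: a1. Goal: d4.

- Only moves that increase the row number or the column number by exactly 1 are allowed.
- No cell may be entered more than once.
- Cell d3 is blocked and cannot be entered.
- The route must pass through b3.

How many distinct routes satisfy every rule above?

A right/down-only route from a1 to d4 makes exactly 3 down-moves and 3 right-moves in some order.
With no other constraints that would be C(6,3) = 20 routes.
Split at b3 and multiply the segment counts (each segment already excludes blocked cells): a1→b3: 3; b3→d4: 2; product = 6.
That gives 6 routes.

6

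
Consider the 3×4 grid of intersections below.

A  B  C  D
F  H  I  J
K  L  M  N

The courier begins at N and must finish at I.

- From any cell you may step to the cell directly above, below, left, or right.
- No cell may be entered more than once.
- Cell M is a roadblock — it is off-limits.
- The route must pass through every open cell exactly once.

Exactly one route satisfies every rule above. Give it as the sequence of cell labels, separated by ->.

Need to visit all 11 open cells exactly once, starting at N and ending at I.
Cell A has only two open neighbours (F and B), so the path must pass straight through it: one of those is the cell it's entered from and the other is where it exits.
Route from N: up 2 to D, left 3 to A, down 2 to K, right 1 to L, up 1 to H, right 1 to I — 10 moves in all.
Check: all 11 open cells covered.

N -> J -> D -> C -> B -> A -> F -> K -> L -> H -> I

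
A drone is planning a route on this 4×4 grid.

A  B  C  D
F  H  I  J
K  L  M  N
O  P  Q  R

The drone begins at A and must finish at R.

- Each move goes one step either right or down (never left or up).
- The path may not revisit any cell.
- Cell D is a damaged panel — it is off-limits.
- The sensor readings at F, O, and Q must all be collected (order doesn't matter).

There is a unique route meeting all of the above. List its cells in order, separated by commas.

A, F, K, O, P, Q, R

Moves only go right or down, so the column and row indices never decrease.
Route from A: 3× down (reaching O), 3× right (reaching R) — 6 moves in all.
Check: all required cells visited.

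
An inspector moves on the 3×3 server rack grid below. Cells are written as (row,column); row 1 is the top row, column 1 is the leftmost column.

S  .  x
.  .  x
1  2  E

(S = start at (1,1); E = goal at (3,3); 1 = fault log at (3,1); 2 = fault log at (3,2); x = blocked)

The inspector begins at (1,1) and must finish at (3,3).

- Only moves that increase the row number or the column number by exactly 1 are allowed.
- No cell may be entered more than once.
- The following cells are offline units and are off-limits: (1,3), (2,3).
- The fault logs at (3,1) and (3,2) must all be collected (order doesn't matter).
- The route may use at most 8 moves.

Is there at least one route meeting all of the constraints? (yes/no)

One route that works: (1,1) → (2,1) → (3,1) → (3,2) → (3,3).

yes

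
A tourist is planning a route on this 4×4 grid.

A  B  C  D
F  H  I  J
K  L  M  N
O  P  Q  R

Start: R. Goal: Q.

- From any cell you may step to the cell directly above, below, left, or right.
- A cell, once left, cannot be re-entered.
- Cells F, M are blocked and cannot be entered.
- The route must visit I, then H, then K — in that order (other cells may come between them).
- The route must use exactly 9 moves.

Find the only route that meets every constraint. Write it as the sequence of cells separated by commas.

R, N, J, I, H, L, K, O, P, Q

The waypoints must appear in the order I, H, K, with no cell reused.
Route from R: 2× up (reaching J), 2× left (reaching H), down to L, left to K, down to O, 2× right (reaching Q) — 9 moves in all.
Check: order respected (I at step 3, H at step 4, K at step 6); 9 moves as required.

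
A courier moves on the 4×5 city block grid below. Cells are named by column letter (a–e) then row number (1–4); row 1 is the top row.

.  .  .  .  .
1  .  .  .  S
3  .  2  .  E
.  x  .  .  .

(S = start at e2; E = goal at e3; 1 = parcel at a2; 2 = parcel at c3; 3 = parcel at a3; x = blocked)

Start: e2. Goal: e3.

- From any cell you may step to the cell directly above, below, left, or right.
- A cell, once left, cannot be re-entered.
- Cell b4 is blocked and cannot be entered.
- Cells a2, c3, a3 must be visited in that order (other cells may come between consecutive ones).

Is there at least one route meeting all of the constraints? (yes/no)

Ignoring the required order, 77 revisit-free routes from e2 to e3 pass through all of a2, c3, and a3; the waypoint orders that occur are a2 → a3 → c3 (77) — never a2 → c3 → a3.

no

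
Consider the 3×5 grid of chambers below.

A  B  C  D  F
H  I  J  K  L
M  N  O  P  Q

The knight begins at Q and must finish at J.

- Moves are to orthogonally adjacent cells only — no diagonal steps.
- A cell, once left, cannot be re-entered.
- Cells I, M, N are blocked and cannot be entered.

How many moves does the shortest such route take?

The Manhattan distance from Q to J is |3−2| + |5−3| = 3, so at least 3 moves are needed.
A route of 3 moves achieves this: Q → L → K → J.
Since 3 matches the lower bound, it is optimal.

3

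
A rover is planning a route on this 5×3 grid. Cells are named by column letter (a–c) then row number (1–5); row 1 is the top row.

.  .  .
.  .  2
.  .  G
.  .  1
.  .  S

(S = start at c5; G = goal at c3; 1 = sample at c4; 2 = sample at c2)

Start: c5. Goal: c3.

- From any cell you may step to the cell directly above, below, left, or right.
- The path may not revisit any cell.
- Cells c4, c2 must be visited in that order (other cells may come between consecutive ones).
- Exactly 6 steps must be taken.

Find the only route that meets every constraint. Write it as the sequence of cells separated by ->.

The waypoints must appear in the order c4, c2, with no cell reused.
Route from c5: up 1 to c4, left 1 to b4, up 2 to b2, right 1 to c2, down 1 to c3 — 6 moves in all.
Check: order respected (1 at step 1, 2 at step 5); 6 moves as required.

c5 -> c4 -> b4 -> b3 -> b2 -> c2 -> c3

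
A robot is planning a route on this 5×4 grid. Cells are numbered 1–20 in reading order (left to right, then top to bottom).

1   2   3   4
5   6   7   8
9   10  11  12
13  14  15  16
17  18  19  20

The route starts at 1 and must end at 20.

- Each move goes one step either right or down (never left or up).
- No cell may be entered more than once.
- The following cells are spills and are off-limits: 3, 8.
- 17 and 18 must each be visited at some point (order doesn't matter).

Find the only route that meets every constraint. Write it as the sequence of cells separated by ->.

1 -> 5 -> 9 -> 13 -> 17 -> 18 -> 19 -> 20

Moves only go right or down, so the column and row indices never decrease.
Route from 1: 4× down (reaching 17), 3× right (reaching 20) — 7 moves in all.
Check: all required cells visited.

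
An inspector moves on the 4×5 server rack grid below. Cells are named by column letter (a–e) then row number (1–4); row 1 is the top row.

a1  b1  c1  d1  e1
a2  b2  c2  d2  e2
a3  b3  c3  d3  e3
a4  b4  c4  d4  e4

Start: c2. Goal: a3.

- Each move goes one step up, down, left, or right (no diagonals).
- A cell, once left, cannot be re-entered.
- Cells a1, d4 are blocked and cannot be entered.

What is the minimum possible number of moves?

3

The Manhattan distance from c2 to a3 is |2−3| + |3−1| = 3, so at least 3 moves are needed.
A route of 3 moves achieves this: c2 → c3 → b3 → a3.
Since 3 matches the lower bound, it is optimal.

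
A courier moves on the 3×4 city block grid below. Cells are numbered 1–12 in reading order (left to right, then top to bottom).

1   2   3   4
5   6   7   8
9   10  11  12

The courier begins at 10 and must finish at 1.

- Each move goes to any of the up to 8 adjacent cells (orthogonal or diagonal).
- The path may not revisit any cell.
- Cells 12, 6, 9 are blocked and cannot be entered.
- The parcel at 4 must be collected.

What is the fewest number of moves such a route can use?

5

Any route passes through 4 somewhere between 10 and 1. Summing Chebyshev distances along the two legs (10 → 4 → 1) gives a lower bound of 2 + 3 = 5 moves.
A route of 5 moves achieves this: 10 → 7 → 4 → 3 → 2 → 1.
Since 5 matches the lower bound, it is optimal.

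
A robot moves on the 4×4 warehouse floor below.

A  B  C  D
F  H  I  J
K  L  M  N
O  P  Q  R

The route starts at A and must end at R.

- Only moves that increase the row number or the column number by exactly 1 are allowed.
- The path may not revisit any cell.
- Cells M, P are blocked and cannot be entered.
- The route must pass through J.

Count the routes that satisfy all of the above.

A right/down-only route from A to R makes exactly 3 down-moves and 3 right-moves in some order.
With no other constraints that would be C(6,3) = 20 routes.
Split at J and multiply the segment counts (each segment already excludes blocked cells): A→J: 4; J→R: 1; product = 4.
That gives 4 routes.

4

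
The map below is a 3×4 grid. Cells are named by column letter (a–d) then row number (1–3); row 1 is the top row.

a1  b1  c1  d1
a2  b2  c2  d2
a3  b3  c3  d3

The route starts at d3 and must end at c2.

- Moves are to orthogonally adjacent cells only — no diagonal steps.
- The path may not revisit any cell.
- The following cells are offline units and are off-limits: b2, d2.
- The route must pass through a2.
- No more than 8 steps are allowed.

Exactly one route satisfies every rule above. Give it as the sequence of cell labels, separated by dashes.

d3 - c3 - b3 - a3 - a2 - a1 - b1 - c1 - c2

The 8-move cap with required stops at a2 leaves no slack for detours.
Route from d3: left 3 to a3, up 2 to a1, right 2 to c1, down 1 to c2 — 8 moves in all.
Check: all required cells visited; 8 ≤ 8 moves.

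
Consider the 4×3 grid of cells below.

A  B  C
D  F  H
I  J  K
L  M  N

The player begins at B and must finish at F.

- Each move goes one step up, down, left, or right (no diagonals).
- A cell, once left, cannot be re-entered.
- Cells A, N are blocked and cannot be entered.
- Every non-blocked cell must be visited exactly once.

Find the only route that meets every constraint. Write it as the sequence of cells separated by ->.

B -> C -> H -> K -> J -> M -> L -> I -> D -> F

Need to visit all 10 open cells exactly once, starting at B and ending at F.
Cell L has only two open neighbours (I and M), so the path must pass straight through it: one of those is the cell it's entered from and the other is where it exits.
Route from B: right to C, 2× down (reaching K), left to J, down to M, left to L, 2× up (reaching D), right to F — 9 moves in all.
Check: all 10 open cells covered.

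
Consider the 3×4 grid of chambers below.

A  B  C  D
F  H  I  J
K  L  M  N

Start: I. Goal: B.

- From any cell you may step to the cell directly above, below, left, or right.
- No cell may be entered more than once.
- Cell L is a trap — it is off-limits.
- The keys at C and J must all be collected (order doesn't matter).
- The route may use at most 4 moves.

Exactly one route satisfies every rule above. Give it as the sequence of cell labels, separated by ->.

The budget equals the shortest possible length, so every move has to be on a shortest route through the required cells.
Route from I: right 1 to J, up 1 to D, left 2 to B — 4 moves in all.
Check: all required cells visited; 4 ≤ 4 moves.

I -> J -> D -> C -> B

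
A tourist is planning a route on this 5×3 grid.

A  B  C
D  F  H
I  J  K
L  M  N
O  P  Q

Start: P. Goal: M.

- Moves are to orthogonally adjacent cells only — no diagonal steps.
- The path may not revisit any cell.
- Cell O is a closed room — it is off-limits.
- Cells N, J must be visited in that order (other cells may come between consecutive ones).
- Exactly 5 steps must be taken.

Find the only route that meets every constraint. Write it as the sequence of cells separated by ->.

The waypoints must appear in the order N, J, with no cell reused.
Route from P: right 1 to Q, up 2 to K, left 1 to J, down 1 to M — 5 moves in all.
Check: order respected (N at step 2, J at step 4); 5 moves as required.

P -> Q -> N -> K -> J -> M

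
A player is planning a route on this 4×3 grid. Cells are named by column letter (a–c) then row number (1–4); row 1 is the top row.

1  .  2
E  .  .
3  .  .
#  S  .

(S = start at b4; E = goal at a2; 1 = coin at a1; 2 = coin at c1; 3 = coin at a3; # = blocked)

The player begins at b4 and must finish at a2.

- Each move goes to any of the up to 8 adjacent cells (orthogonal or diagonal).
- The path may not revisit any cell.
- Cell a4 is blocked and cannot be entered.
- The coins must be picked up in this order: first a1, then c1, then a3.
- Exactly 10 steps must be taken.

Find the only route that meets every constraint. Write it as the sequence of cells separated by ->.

b4 -> c4 -> c3 -> b2 -> a1 -> b1 -> c1 -> c2 -> b3 -> a3 -> a2

The waypoints must appear in the order a1, c1, a3, with no cell reused.
Route from b4: right 1 to c4, up 1 to c3, up-left 2 to a1, right 2 to c1, down 1 to c2, down-left 1 to b3, left 1 to a3, up 1 to a2 — 10 moves in all.
Check: order respected (1 at step 4, 2 at step 6, 3 at step 9); 10 moves as required.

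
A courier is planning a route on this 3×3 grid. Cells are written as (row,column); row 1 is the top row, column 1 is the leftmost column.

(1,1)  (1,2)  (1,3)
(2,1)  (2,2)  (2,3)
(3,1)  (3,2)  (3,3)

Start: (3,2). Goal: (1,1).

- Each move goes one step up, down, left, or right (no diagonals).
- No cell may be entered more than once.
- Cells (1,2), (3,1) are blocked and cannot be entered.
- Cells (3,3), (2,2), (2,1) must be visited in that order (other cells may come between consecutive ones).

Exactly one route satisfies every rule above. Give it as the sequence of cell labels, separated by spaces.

The waypoints must appear in the order (3,3), (2,2), (2,1), with no cell reused.
Route from (3,2): right 1 to (3,3), up 1 to (2,3), left 2 to (2,1), up 1 to (1,1) — 5 moves in all.
Check: order respected ((3,3) at step 1, (2,2) at step 3, (2,1) at step 4).

(3,2) (3,3) (2,3) (2,2) (2,1) (1,1)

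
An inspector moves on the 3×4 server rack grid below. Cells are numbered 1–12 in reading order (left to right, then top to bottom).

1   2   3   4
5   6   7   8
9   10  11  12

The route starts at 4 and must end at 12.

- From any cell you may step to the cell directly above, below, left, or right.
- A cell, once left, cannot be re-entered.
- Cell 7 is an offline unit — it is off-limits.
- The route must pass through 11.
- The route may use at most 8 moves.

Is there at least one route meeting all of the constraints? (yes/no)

yes

One route that works: 4 → 3 → 2 → 6 → 10 → 11 → 12.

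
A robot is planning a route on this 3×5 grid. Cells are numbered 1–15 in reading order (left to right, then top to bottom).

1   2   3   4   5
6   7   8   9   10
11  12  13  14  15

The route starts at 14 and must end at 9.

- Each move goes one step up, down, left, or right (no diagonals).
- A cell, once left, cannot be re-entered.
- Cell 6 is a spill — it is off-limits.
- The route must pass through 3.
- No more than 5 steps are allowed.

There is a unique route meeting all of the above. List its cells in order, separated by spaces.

14 13 8 3 4 9

Any route must reach 3 and still end at 9 within 5 moves, so the order of the required stops is forced.
Route from 14: left 1 to 13, up 2 to 3, right 1 to 4, down 1 to 9 — 5 moves in all.
Check: all required cells visited; 5 ≤ 5 moves.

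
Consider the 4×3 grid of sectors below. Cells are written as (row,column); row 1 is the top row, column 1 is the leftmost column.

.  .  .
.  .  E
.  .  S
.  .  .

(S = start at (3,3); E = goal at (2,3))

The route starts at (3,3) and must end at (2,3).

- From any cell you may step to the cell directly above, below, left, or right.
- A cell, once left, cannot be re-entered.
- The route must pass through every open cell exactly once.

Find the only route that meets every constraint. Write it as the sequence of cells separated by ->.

Need to visit all 12 open cells exactly once, starting at (3,3) and ending at (2,3).
Cell (4,3) has only two open neighbours ((3,3) and (4,2)), so the path must pass straight through it: one of those is the cell it's entered from and the other is where it exits.
Route from (3,3): down to (4,3), 2× left (reaching (4,1)), up to (3,1), right to (3,2), up to (2,2), left to (2,1), up to (1,1), 2× right (reaching (1,3)), down to (2,3) — 11 moves in all.
Check: all 12 open cells covered.

(3,3) -> (4,3) -> (4,2) -> (4,1) -> (3,1) -> (3,2) -> (2,2) -> (2,1) -> (1,1) -> (1,2) -> (1,3) -> (2,3)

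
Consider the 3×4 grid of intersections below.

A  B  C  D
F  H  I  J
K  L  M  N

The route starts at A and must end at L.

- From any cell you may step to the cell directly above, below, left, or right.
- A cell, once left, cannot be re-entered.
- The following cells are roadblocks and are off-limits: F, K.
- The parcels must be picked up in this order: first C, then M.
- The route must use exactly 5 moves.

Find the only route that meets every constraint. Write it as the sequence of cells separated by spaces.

The waypoints must appear in the order C, M, with no cell reused.
Route from A: 2× right (reaching C), 2× down (reaching M), left to L — 5 moves in all.
Check: order respected (C at step 2, M at step 4); 5 moves as required.

A B C I M L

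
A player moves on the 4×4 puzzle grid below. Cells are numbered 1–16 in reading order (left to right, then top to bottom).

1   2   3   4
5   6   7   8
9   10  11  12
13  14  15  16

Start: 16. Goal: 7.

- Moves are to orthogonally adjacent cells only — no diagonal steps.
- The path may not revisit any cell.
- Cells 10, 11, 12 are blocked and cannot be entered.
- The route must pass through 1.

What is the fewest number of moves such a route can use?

9

Any route passes through 1 somewhere between 16 and 7. Summing Manhattan distances along the two legs (16 → 1 → 7) gives a lower bound of 6 + 3 = 9 moves.
A route of 9 moves achieves this: 16 → 15 → 14 → 13 → 9 → 5 → 1 → 2 → 6 → 7.
Since 9 matches the lower bound, it is optimal.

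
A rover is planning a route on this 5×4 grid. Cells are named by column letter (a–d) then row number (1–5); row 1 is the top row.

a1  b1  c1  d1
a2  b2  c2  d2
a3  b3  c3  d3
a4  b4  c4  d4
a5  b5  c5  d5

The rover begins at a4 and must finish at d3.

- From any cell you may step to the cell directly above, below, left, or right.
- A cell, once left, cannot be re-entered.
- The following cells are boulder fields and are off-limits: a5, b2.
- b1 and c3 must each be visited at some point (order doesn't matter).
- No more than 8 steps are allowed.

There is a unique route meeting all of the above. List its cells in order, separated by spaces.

The 8-move cap with required stops at b1, c3 leaves no slack for detours.
Route from a4: 3× up (reaching a1), 2× right (reaching c1), 2× down (reaching c3), right to d3 — 8 moves in all.
Check: all required cells visited; 8 ≤ 8 moves.

a4 a3 a2 a1 b1 c1 c2 c3 d3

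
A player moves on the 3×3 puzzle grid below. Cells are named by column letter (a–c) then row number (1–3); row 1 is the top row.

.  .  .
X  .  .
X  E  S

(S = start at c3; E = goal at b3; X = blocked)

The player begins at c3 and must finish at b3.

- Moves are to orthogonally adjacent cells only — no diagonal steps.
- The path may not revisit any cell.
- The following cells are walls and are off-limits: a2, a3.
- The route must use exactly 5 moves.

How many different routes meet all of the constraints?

Need simple routes of exactly 5 moves from c3 to b3 (Manhattan distance 1, so 2 moves are spent on a detour and 2 undoing it).
Enumerating: c3 c2 c1 b1 b2 b3.
That gives 1 route.

1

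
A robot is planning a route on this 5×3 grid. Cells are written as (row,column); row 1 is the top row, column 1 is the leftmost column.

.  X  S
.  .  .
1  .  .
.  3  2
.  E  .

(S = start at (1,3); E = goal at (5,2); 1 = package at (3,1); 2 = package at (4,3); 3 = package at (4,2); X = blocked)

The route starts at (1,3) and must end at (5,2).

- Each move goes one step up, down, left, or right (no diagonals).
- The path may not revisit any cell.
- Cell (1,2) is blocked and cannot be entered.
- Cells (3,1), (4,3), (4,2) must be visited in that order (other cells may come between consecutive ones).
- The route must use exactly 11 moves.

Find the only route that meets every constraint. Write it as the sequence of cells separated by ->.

The waypoints must appear in the order (3,1), (4,3), (4,2), with no cell reused.
Route from (1,3): down 1 to (2,3), left 2 to (2,1), down 1 to (3,1), right 2 to (3,3), down 1 to (4,3), left 2 to (4,1), down 1 to (5,1), right 1 to (5,2) — 11 moves in all.
Check: order respected (1 at step 4, 2 at step 7, 3 at step 8); 11 moves as required.

(1,3) -> (2,3) -> (2,2) -> (2,1) -> (3,1) -> (3,2) -> (3,3) -> (4,3) -> (4,2) -> (4,1) -> (5,1) -> (5,2)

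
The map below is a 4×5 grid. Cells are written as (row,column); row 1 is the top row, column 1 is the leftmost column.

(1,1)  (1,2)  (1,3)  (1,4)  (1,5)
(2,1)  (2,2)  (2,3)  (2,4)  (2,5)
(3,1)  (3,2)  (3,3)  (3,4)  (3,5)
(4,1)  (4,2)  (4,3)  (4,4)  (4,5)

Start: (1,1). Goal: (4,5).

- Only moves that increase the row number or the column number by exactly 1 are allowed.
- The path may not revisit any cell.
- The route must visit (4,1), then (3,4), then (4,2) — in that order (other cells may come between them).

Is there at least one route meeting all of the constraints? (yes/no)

(3,4) lies above (4,1), so going from (4,1) to (3,4) would need an upward move — but moves only go right/down, so (4,1) cannot be visited before (3,4).

no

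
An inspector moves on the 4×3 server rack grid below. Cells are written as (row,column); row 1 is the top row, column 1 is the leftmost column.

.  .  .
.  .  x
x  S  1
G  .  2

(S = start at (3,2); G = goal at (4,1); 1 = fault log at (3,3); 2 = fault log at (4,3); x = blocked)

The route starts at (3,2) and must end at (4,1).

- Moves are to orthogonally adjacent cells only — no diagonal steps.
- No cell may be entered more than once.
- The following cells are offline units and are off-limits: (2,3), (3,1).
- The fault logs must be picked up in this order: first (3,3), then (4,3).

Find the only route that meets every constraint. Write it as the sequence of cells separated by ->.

(3,2) -> (3,3) -> (4,3) -> (4,2) -> (4,1)

The waypoints must appear in the order (3,3), (4,3), with no cell reused.
Route from (3,2): right 1 to (3,3), down 1 to (4,3), left 2 to (4,1) — 4 moves in all.
Check: order respected (1 at step 1, 2 at step 2).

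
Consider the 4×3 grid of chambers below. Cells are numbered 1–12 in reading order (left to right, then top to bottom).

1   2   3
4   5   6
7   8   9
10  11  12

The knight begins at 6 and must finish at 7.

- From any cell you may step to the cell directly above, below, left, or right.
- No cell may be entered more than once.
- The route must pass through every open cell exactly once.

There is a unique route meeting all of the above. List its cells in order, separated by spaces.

Need to visit all 12 open cells exactly once, starting at 6 and ending at 7.
Cell 1 has only two open neighbours (4 and 2), so the path must pass straight through it: one of those is the cell it's entered from and the other is where it exits.
Route from 6: up 1 to 3, left 2 to 1, down 1 to 4, right 1 to 5, down 1 to 8, right 1 to 9, down 1 to 12, left 2 to 10, up 1 to 7 — 11 moves in all.
Check: all 12 open cells covered.

6 3 2 1 4 5 8 9 12 11 10 7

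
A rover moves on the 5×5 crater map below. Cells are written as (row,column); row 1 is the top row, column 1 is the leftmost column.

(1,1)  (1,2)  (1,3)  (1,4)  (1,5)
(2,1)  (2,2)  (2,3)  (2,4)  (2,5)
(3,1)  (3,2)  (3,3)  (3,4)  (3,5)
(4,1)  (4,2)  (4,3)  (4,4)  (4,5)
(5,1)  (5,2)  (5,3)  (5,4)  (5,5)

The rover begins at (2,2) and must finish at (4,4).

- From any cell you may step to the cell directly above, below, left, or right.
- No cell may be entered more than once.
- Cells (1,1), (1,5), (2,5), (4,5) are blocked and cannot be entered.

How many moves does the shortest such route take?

The Manhattan distance from (2,2) to (4,4) is |2−4| + |2−4| = 4, so at least 4 moves are needed.
A route of 4 moves achieves this: (2,2) → (3,2) → (4,2) → (4,3) → (4,4).
Since 4 matches the lower bound, it is optimal.

4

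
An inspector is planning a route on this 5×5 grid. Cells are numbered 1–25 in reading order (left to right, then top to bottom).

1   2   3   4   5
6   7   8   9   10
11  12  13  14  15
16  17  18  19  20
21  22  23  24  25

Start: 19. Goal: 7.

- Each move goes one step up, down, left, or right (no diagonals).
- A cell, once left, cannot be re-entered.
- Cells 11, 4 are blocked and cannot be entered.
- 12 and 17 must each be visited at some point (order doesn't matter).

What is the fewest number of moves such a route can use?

Any route passes through 12 and 17 in some order between 19 and 7. Summing Manhattan distances along each leg and taking the cheapest ordering (19 → 17 → 12 → 7) gives a lower bound of 2 + 1 + 1 = 4 moves.
A route of 4 moves achieves this: 19 → 18 → 17 → 12 → 7.
Since 4 matches the lower bound, it is optimal.

4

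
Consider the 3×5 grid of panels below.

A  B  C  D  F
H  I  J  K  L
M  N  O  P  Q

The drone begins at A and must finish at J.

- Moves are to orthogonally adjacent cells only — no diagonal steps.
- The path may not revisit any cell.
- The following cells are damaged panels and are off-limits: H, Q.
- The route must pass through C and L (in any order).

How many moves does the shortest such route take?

Any route passes through C and L in some order between A and J. Summing Manhattan distances along each leg and taking the cheapest ordering (A → C → L → J) gives a lower bound of 2 + 3 + 2 = 7 moves.
A route of 7 moves achieves this: A → B → C → D → F → L → K → J.
Since 7 matches the lower bound, it is optimal.

7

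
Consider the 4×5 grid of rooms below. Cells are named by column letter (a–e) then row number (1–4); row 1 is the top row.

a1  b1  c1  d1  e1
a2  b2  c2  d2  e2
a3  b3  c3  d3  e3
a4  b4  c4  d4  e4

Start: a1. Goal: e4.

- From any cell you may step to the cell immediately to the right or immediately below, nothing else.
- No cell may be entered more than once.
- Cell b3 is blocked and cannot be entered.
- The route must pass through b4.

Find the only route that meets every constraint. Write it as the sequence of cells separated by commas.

a1, a2, a3, a4, b4, c4, d4, e4

Moves only go right or down, so the column and row indices never decrease.
Route from a1: 3× down (reaching a4), 4× right (reaching e4) — 7 moves in all.
Check: all required cells visited.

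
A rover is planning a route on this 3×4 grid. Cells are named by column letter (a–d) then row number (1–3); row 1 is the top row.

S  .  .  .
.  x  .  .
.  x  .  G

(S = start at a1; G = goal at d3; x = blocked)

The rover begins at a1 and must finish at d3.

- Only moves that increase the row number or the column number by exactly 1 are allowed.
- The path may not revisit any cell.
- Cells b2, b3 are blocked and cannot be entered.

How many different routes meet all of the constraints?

A right/down-only route from a1 to d3 makes exactly 2 down-moves and 3 right-moves in some order.
With no other constraints that would be C(5,2) = 10 routes.
Subtract routes through each blocked cell (inclusion–exclusion for overlaps): − through b2: 6 − through b3: 3 + through b2&b3: 2 → 3.
That gives 3 routes.

3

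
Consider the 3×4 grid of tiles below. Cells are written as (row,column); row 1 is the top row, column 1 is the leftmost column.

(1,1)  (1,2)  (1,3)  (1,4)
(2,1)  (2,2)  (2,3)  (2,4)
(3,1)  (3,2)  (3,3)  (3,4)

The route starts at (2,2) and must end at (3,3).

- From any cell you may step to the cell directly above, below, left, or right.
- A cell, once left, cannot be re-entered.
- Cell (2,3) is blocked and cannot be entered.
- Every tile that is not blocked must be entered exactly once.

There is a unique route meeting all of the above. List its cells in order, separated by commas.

(2,2), (3,2), (3,1), (2,1), (1,1), (1,2), (1,3), (1,4), (2,4), (3,4), (3,3)

Need to visit all 11 open cells exactly once, starting at (2,2) and ending at (3,3).
Cell (1,4) has only two open neighbours ((2,4) and (1,3)), so the path must pass straight through it: one of those is the cell it's entered from and the other is where it exits.
Route from (2,2): down to (3,2), left to (3,1), 2× up (reaching (1,1)), 3× right (reaching (1,4)), 2× down (reaching (3,4)), left to (3,3) — 10 moves in all.
Check: all 11 open cells covered.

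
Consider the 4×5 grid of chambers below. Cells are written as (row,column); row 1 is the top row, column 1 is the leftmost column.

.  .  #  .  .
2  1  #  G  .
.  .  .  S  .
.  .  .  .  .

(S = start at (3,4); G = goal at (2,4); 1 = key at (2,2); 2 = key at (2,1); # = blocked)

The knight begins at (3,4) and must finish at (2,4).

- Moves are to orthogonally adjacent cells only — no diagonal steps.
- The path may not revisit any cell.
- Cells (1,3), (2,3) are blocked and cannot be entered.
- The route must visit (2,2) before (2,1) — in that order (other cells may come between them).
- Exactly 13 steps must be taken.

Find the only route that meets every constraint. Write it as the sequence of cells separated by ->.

The waypoints must appear in the order (2,2), (2,1), with no cell reused.
Route from (3,4): left 2 to (3,2), up 1 to (2,2), left 1 to (2,1), down 2 to (4,1), right 4 to (4,5), up 2 to (2,5), left 1 to (2,4) — 13 moves in all.
Check: order respected (1 at step 3, 2 at step 4); 13 moves as required.

(3,4) -> (3,3) -> (3,2) -> (2,2) -> (2,1) -> (3,1) -> (4,1) -> (4,2) -> (4,3) -> (4,4) -> (4,5) -> (3,5) -> (2,5) -> (2,4)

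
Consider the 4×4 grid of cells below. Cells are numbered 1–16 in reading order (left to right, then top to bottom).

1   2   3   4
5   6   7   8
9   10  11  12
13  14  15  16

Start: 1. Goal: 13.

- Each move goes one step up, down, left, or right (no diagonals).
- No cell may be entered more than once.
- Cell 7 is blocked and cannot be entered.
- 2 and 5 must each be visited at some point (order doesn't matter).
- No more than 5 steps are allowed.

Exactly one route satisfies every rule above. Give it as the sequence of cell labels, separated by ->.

1 -> 2 -> 6 -> 5 -> 9 -> 13

The 5-move cap with required stops at 2, 5 leaves no slack for detours.
Route from 1: right 1 to 2, down 1 to 6, left 1 to 5, down 2 to 13 — 5 moves in all.
Check: all required cells visited; 5 ≤ 5 moves.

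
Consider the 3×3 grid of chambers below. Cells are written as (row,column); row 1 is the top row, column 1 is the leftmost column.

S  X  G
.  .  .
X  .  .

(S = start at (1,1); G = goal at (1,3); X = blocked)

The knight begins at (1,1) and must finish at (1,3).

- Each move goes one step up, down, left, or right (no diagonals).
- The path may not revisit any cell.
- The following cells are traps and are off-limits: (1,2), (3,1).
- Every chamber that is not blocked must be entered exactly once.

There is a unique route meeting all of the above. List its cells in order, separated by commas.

Need to visit all 7 open cells exactly once, starting at (1,1) and ending at (1,3).
Cell (2,1) has only two open neighbours ((1,1) and (2,2)), so the path must pass straight through it: one of those is the cell it's entered from and the other is where it exits.
Route from (1,1): down to (2,1), right to (2,2), down to (3,2), right to (3,3), 2× up (reaching (1,3)) — 6 moves in all.
Check: all 7 open cells covered.

(1,1), (2,1), (2,2), (3,2), (3,3), (2,3), (1,3)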